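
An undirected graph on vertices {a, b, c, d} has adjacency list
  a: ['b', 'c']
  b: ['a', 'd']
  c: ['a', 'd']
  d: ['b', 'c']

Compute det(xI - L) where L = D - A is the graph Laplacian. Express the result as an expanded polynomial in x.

x^4 - 8x^3 + 20x^2 - 16x

With the vertex order [a, b, c, d], the degrees are [2, 2, 2, 2], giving D = diag(2, 2, 2, 2) and L = D - A. The eigenvalues of L are [0, 2, 2, 4]; the characteristic polynomial is the product of (x - lambda_i), which multiplies out to x^4 - 8x^3 + 20x^2 - 16x. The coefficient of x^3 equals -trace(L) = -8, matching the sum of degrees. The largest eigenvalue, 4, is at most the vertex count 4.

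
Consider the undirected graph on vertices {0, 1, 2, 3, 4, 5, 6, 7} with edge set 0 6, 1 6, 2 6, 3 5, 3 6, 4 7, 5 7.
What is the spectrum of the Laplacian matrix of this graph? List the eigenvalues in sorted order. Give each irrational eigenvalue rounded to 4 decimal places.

With the vertex order [0, 1, 2, 3, 4, 5, 6, 7], the degrees are [1, 1, 1, 2, 1, 2, 4, 2], giving D = diag(1, 1, 1, 2, 1, 2, 4, 2) and L = D - A. L is symmetric positive semidefinite, so every eigenvalue is real and nonnegative. The single zero eigenvalue shows the graph is connected. The largest eigenvalue, 5.0979, is at most the vertex count 8. There is one zero in the spectrum, matching the 1 component.

[0, 0.2023, 1, 1, 1, 2.2472, 3.4527, 5.0979]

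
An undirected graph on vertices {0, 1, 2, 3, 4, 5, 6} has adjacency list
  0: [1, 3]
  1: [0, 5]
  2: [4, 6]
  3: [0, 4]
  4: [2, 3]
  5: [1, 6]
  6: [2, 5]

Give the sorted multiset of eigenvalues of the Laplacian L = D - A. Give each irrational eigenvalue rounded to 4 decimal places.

[0, 0.7530, 0.7530, 2.4450, 2.4450, 3.8019, 3.8019]

Each diagonal entry of L is the vertex degree and each off-diagonal entry is -1 where an edge is present, 0 otherwise; in the order [0, 1, 2, 3, 4, 5, 6] the diagonal is [2, 2, 2, 2, 2, 2, 2]. The multiplicity of 0 as a Laplacian eigenvalue equals the number of connected components. The single zero eigenvalue shows the graph is connected.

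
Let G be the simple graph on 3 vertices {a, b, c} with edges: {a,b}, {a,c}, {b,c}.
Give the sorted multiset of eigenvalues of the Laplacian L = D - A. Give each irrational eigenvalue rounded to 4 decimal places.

[0, 3, 3]

Reading degrees in the order [a, b, c] gives [2, 2, 2]; set D = diag(2, 2, 2) and form L = D - A. The multiplicity of 0 as a Laplacian eigenvalue equals the number of connected components. The single zero eigenvalue shows the graph is connected. By the matrix-tree theorem the graph has (1/3) * product of the nonzero eigenvalues = 3 spanning trees.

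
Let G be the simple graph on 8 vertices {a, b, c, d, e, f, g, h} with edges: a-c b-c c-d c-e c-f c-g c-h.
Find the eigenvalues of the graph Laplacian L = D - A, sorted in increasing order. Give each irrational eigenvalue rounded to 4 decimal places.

Reading degrees in the order [a, b, c, d, e, f, g, h] gives [1, 1, 7, 1, 1, 1, 1, 1]; set D = diag(1, 1, 7, 1, 1, 1, 1, 1) and form L = D - A. The multiplicity of 0 as a Laplacian eigenvalue equals the number of connected components. The eigenvalues sum to 14, which equals trace(L) = 2|E|.

[0, 1, 1, 1, 1, 1, 1, 8]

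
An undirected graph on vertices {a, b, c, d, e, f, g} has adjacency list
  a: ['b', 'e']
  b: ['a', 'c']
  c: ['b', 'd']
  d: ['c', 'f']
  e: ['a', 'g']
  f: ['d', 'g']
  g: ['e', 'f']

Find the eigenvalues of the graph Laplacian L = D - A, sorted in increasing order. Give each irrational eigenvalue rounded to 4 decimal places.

[0, 0.7530, 0.7530, 2.4450, 2.4450, 3.8019, 3.8019]

With the vertex order [a, b, c, d, e, f, g], the degrees are [2, 2, 2, 2, 2, 2, 2], giving D = diag(2, 2, 2, 2, 2, 2, 2) and L = D - A. The multiplicity of 0 as a Laplacian eigenvalue equals the number of connected components. By the matrix-tree theorem the graph has (1/7) * product of the nonzero eigenvalues = 7 spanning trees. The largest eigenvalue, 3.8019, is at most the vertex count 7.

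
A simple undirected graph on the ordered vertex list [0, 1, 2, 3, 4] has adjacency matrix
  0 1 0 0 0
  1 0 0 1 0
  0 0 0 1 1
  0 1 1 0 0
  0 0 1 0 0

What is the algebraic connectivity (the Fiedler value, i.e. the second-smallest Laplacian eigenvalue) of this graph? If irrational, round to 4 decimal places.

0.3820

Each diagonal entry of L is the vertex degree and each off-diagonal entry is -1 where an edge is present, 0 otherwise; in the order [0, 1, 2, 3, 4] the diagonal is [1, 2, 2, 2, 1]. The sorted Laplacian eigenvalues are [0, 0.3820, 1.3820, 2.6180, 3.6180]; the algebraic connectivity is the second entry, 0.3820. The eigenvalues sum to 8, which equals trace(L) = 2|E|.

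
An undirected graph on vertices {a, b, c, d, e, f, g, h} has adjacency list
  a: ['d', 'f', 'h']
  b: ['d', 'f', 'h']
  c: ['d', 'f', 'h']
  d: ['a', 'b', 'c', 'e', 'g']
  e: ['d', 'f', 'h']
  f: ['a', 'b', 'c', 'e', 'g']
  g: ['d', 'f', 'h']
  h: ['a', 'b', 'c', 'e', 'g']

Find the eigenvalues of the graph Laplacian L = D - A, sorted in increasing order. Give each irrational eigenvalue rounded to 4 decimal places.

With the vertex order [a, b, c, d, e, f, g, h], the degrees are [3, 3, 3, 5, 3, 5, 3, 5], giving D = diag(3, 3, 3, 5, 3, 5, 3, 5) and L = D - A. L is symmetric positive semidefinite, so every eigenvalue is real and nonnegative. There is one zero in the spectrum, matching the 1 component.

[0, 3, 3, 3, 3, 5, 5, 8]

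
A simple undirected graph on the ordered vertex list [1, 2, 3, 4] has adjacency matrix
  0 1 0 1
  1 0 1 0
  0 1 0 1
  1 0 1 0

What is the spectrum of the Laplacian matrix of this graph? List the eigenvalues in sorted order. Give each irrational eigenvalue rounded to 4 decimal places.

[0, 2, 2, 4]

Each diagonal entry of L is the vertex degree and each off-diagonal entry is -1 where an edge is present, 0 otherwise; in the order [1, 2, 3, 4] the diagonal is [2, 2, 2, 2]. Since every row of L sums to 0, the all-ones vector is in the kernel and 0 is an eigenvalue. By the matrix-tree theorem the graph has (1/4) * product of the nonzero eigenvalues = 4 spanning trees. The eigenvalues sum to 8, which equals trace(L) = 2|E|.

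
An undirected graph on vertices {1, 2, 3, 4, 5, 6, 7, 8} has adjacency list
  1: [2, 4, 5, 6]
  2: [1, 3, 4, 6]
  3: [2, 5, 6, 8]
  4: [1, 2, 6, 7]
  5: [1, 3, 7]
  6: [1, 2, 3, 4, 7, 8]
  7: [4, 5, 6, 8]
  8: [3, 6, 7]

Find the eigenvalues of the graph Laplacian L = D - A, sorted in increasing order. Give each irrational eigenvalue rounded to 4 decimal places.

[0, 2.3820, 2.7639, 3.3820, 4.6180, 5.6180, 6, 7.2361]

Each diagonal entry of L is the vertex degree and each off-diagonal entry is -1 where an edge is present, 0 otherwise; in the order [1, 2, 3, 4, 5, 6, 7, 8] the diagonal is [4, 4, 4, 4, 3, 6, 4, 3]. Since every row of L sums to 0, the all-ones vector is in the kernel and 0 is an eigenvalue. The single zero eigenvalue shows the graph is connected.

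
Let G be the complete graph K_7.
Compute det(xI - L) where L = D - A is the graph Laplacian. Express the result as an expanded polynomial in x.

The graph has 7 vertices and degree multiset [6, 6, 6, 6, 6, 6, 6]; D is the diagonal matrix of degrees and L = D - A. L has integer entries, so p(x) = det(xI - L) has integer coefficients. Expanding the determinant yields x^7 - 42x^6 + 735x^5 - 6860x^4 + 36015x^3 - 100842x^2 + 117649x. The constant term is 0 because L is singular (the all-ones vector lies in its kernel). The eigenvalues sum to 42, which equals trace(L) = 2|E|. By the matrix-tree theorem the graph has (1/7) * product of the nonzero eigenvalues = 16807 spanning trees.

x^7 - 42x^6 + 735x^5 - 6860x^4 + 36015x^3 - 100842x^2 + 117649x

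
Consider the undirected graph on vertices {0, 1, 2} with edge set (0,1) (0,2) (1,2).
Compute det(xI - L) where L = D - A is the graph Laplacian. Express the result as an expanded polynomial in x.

With the vertex order [0, 1, 2], the degrees are [2, 2, 2], giving D = diag(2, 2, 2) and L = D - A. L has integer entries, so p(x) = det(xI - L) has integer coefficients. Expanding the determinant yields x^3 - 6x^2 + 9x. The coefficient of x^2 equals -trace(L) = -6, matching the sum of degrees. The largest eigenvalue, 3, is at most the vertex count 3.

x^3 - 6x^2 + 9x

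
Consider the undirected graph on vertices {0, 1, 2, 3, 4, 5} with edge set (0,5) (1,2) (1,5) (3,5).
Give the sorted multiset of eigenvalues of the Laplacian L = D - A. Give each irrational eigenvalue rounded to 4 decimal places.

Each diagonal entry of L is the vertex degree and each off-diagonal entry is -1 where an edge is present, 0 otherwise; in the order [0, 1, 2, 3, 4, 5] the diagonal is [1, 2, 1, 1, 0, 3]. Diagonalising L (or applying a numerical eigensolver to the 6x6 matrix) gives the spectrum above. The 2 zero eigenvalues correspond to the 2 connected components. There are 2 zeros in the spectrum, matching the 2 components.

[0, 0, 0.5188, 1, 2.3111, 4.1701]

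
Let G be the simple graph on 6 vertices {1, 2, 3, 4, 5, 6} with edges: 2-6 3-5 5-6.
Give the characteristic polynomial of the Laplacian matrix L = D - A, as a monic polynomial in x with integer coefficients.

x^6 - 6x^5 + 10x^4 - 4x^3

Reading degrees in the order [1, 2, 3, 4, 5, 6] gives [0, 1, 1, 0, 2, 2]; set D = diag(0, 1, 1, 0, 2, 2) and form L = D - A. L has integer entries, so p(x) = det(xI - L) has integer coefficients. Expanding the determinant yields x^6 - 6x^5 + 10x^4 - 4x^3. Since p(0) = det(-L) = 0, x divides p(x). There are 3 zeros in the spectrum, matching the 3 components.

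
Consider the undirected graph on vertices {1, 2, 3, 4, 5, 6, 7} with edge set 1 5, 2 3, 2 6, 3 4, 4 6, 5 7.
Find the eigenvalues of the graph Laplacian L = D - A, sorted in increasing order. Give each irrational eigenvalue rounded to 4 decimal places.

[0, 0, 1, 2, 2, 3, 4]

Each diagonal entry of L is the vertex degree and each off-diagonal entry is -1 where an edge is present, 0 otherwise; in the order [1, 2, 3, 4, 5, 6, 7] the diagonal is [1, 2, 2, 2, 2, 2, 1]. L is symmetric positive semidefinite, so every eigenvalue is real and nonnegative. The 2 zero eigenvalues correspond to the 2 connected components. There are 2 zeros in the spectrum, matching the 2 components.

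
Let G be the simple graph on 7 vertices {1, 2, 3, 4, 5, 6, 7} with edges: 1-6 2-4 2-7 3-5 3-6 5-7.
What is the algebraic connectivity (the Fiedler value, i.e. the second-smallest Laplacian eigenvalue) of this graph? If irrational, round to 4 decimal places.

0.1981

With the vertex order [1, 2, 3, 4, 5, 6, 7], the degrees are [1, 2, 2, 1, 2, 2, 2], giving D = diag(1, 2, 2, 1, 2, 2, 2) and L = D - A. The smallest Laplacian eigenvalue is always 0. The next one, lambda_2 = 0.1981, measures how hard the graph is to disconnect: larger values mean better connectivity. There is one zero in the spectrum, matching the 1 component. By the matrix-tree theorem the graph has (1/7) * product of the nonzero eigenvalues = 1 spanning tree.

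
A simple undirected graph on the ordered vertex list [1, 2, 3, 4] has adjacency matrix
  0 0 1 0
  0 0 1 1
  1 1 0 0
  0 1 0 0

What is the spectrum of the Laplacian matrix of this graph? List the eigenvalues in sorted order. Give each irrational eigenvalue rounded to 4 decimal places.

Reading degrees in the order [1, 2, 3, 4] gives [1, 2, 2, 1]; set D = diag(1, 2, 2, 1) and form L = D - A. L is symmetric positive semidefinite, so every eigenvalue is real and nonnegative.

[0, 0.5858, 2, 3.4142]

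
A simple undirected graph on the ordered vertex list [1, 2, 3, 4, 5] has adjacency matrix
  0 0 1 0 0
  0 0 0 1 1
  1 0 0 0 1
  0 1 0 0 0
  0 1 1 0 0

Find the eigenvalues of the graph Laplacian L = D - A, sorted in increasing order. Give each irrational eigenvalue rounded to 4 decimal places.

Reading degrees in the order [1, 2, 3, 4, 5] gives [1, 2, 2, 1, 2]; set D = diag(1, 2, 2, 1, 2) and form L = D - A. Since every row of L sums to 0, the all-ones vector is in the kernel and 0 is an eigenvalue. The eigenvalues sum to 8, which equals trace(L) = 2|E|. There is one zero in the spectrum, matching the 1 component.

[0, 0.3820, 1.3820, 2.6180, 3.6180]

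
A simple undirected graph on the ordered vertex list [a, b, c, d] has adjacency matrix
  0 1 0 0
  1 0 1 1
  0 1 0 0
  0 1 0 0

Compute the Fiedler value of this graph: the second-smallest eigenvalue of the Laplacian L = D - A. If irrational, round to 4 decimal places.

Each diagonal entry of L is the vertex degree and each off-diagonal entry is -1 where an edge is present, 0 otherwise; in the order [a, b, c, d] the diagonal is [1, 3, 1, 1]. The sorted Laplacian eigenvalues are [0, 1, 1, 4]; the algebraic connectivity is the second entry, 1. The eigenvalues sum to 6, which equals trace(L) = 2|E|.

1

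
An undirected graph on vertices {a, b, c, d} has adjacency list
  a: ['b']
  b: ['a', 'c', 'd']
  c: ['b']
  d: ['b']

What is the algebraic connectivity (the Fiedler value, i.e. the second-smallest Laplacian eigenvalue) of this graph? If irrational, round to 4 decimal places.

1

With the vertex order [a, b, c, d], the degrees are [1, 3, 1, 1], giving D = diag(1, 3, 1, 1) and L = D - A. Computing the eigenvalues of L and sorting gives [0, 1, 1, 4]. The Fiedler value lambda_2 = 1 is strictly positive, so the graph is connected.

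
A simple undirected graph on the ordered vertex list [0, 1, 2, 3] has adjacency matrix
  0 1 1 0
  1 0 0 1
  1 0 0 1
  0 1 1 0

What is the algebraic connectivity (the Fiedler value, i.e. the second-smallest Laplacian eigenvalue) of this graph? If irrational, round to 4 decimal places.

2

Each diagonal entry of L is the vertex degree and each off-diagonal entry is -1 where an edge is present, 0 otherwise; in the order [0, 1, 2, 3] the diagonal is [2, 2, 2, 2]. The smallest Laplacian eigenvalue is always 0. The next one, lambda_2 = 2, measures how hard the graph is to disconnect: larger values mean better connectivity. By the matrix-tree theorem the graph has (1/4) * product of the nonzero eigenvalues = 4 spanning trees.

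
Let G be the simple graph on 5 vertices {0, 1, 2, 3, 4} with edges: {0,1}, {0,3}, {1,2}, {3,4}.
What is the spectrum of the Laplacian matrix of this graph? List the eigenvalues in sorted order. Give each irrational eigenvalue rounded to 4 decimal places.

[0, 0.3820, 1.3820, 2.6180, 3.6180]

Reading degrees in the order [0, 1, 2, 3, 4] gives [2, 2, 1, 2, 1]; set D = diag(2, 2, 1, 2, 1) and form L = D - A. L is symmetric positive semidefinite, so every eigenvalue is real and nonnegative. By the matrix-tree theorem the graph has (1/5) * product of the nonzero eigenvalues = 1 spanning tree.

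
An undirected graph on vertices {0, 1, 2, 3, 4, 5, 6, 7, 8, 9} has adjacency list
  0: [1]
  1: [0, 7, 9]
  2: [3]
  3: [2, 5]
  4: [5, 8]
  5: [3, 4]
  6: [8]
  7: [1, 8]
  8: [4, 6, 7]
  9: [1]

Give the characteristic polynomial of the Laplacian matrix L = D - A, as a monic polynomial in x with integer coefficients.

x^10 - 18x^9 + 134x^8 - 536x^7 + 1255x^6 - 1760x^5 + 1452x^4 - 660x^3 + 142x^2 - 10x

Reading degrees in the order [0, 1, 2, 3, 4, 5, 6, 7, 8, 9] gives [1, 3, 1, 2, 2, 2, 1, 2, 3, 1]; set D = diag(1, 3, 1, 2, 2, 2, 1, 2, 3, 1) and form L = D - A. Computing det(xI - L) by cofactor expansion (or equivalently via sum-over-permutations) gives x^10 - 18x^9 + 134x^8 - 536x^7 + 1255x^6 - 1760x^5 + 1452x^4 - 660x^3 + 142x^2 - 10x. Since p(0) = det(-L) = 0, x divides p(x). By the matrix-tree theorem the graph has (1/10) * product of the nonzero eigenvalues = 1 spanning tree.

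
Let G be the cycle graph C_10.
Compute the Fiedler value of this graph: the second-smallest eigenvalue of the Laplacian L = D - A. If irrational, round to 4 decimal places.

The graph has 10 vertices and degree multiset [2, 2, 2, 2, 2, 2, 2, 2, 2, 2]; D is the diagonal matrix of degrees and L = D - A. The sorted Laplacian eigenvalues are [0, 0.3820, 0.3820, 1.3820, 1.3820, 2.6180, 2.6180, 3.6180, 3.6180, 4]; the algebraic connectivity is the second entry, 0.3820. The largest eigenvalue, 4, is at most the vertex count 10.

0.3820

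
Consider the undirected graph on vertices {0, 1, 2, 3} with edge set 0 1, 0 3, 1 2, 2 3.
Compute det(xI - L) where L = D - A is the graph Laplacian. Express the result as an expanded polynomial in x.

x^4 - 8x^3 + 20x^2 - 16x

Each diagonal entry of L is the vertex degree and each off-diagonal entry is -1 where an edge is present, 0 otherwise; in the order [0, 1, 2, 3] the diagonal is [2, 2, 2, 2]. The eigenvalues of L are [0, 2, 2, 4]; the characteristic polynomial is the product of (x - lambda_i), which multiplies out to x^4 - 8x^3 + 20x^2 - 16x. Since p(0) = det(-L) = 0, x divides p(x). There is one zero in the spectrum, matching the 1 component. The largest eigenvalue, 4, is at most the vertex count 4.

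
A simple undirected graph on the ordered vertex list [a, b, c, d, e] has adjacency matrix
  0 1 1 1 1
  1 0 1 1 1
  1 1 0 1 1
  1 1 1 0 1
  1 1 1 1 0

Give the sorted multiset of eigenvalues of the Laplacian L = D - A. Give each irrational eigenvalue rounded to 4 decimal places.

With the vertex order [a, b, c, d, e], the degrees are [4, 4, 4, 4, 4], giving D = diag(4, 4, 4, 4, 4) and L = D - A. Since every row of L sums to 0, the all-ones vector is in the kernel and 0 is an eigenvalue. The single zero eigenvalue shows the graph is connected. The largest eigenvalue, 5, is at most the vertex count 5.

[0, 5, 5, 5, 5]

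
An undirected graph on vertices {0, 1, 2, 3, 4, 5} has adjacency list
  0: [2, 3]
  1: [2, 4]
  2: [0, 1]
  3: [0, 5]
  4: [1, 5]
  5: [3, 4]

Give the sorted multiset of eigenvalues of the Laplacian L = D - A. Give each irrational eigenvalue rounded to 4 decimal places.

Reading degrees in the order [0, 1, 2, 3, 4, 5] gives [2, 2, 2, 2, 2, 2]; set D = diag(2, 2, 2, 2, 2, 2) and form L = D - A. L is symmetric positive semidefinite, so every eigenvalue is real and nonnegative. By the matrix-tree theorem the graph has (1/6) * product of the nonzero eigenvalues = 6 spanning trees. There is one zero in the spectrum, matching the 1 component.

[0, 1, 1, 3, 3, 4]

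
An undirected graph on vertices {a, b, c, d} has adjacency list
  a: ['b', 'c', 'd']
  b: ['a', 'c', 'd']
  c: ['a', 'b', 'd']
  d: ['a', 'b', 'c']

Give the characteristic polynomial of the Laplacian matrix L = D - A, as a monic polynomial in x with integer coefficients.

x^4 - 12x^3 + 48x^2 - 64x

Reading degrees in the order [a, b, c, d] gives [3, 3, 3, 3]; set D = diag(3, 3, 3, 3) and form L = D - A. L has integer entries, so p(x) = det(xI - L) has integer coefficients. Expanding the determinant yields x^4 - 12x^3 + 48x^2 - 64x. Since p(0) = det(-L) = 0, x divides p(x). The largest eigenvalue, 4, is at most the vertex count 4.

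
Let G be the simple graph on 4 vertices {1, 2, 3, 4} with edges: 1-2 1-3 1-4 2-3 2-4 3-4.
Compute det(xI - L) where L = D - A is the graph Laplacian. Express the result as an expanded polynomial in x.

x^4 - 12x^3 + 48x^2 - 64x

Reading degrees in the order [1, 2, 3, 4] gives [3, 3, 3, 3]; set D = diag(3, 3, 3, 3) and form L = D - A. L has integer entries, so p(x) = det(xI - L) has integer coefficients. Expanding the determinant yields x^4 - 12x^3 + 48x^2 - 64x. The constant term is 0 because L is singular (the all-ones vector lies in its kernel). The largest eigenvalue, 4, is at most the vertex count 4. There is one zero in the spectrum, matching the 1 component.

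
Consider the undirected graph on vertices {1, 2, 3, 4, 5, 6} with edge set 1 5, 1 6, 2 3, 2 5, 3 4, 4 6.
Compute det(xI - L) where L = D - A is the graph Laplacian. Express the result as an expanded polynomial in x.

Reading degrees in the order [1, 2, 3, 4, 5, 6] gives [2, 2, 2, 2, 2, 2]; set D = diag(2, 2, 2, 2, 2, 2) and form L = D - A. L has integer entries, so p(x) = det(xI - L) has integer coefficients. Expanding the determinant yields x^6 - 12x^5 + 54x^4 - 112x^3 + 105x^2 - 36x. The constant term is 0 because L is singular (the all-ones vector lies in its kernel). By the matrix-tree theorem the graph has (1/6) * product of the nonzero eigenvalues = 6 spanning trees. The largest eigenvalue, 4, is at most the vertex count 6.

x^6 - 12x^5 + 54x^4 - 112x^3 + 105x^2 - 36x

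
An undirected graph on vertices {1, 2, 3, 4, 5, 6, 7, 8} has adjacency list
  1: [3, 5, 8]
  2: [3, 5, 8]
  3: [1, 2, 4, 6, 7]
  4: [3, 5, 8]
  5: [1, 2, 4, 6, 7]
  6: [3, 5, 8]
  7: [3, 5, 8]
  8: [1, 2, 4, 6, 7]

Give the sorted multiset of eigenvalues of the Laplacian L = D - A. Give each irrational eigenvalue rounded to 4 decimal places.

With the vertex order [1, 2, 3, 4, 5, 6, 7, 8], the degrees are [3, 3, 5, 3, 5, 3, 3, 5], giving D = diag(3, 3, 5, 3, 5, 3, 3, 5) and L = D - A. Diagonalising L (or applying a numerical eigensolver to the 8x8 matrix) gives the spectrum above. The single zero eigenvalue shows the graph is connected. By the matrix-tree theorem the graph has (1/8) * product of the nonzero eigenvalues = 2025 spanning trees.

[0, 3, 3, 3, 3, 5, 5, 8]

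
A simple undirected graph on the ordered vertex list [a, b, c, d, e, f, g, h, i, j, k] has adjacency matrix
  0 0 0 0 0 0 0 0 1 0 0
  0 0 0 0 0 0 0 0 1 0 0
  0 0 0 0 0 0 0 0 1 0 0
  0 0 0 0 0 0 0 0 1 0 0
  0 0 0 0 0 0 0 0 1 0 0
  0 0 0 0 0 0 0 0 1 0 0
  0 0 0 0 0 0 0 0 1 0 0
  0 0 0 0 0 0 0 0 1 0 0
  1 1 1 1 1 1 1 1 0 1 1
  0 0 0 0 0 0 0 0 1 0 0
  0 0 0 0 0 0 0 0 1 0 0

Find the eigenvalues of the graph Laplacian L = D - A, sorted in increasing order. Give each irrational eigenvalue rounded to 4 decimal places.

Each diagonal entry of L is the vertex degree and each off-diagonal entry is -1 where an edge is present, 0 otherwise; in the order [a, b, c, d, e, f, g, h, i, j, k] the diagonal is [1, 1, 1, 1, 1, 1, 1, 1, 10, 1, 1]. Since every row of L sums to 0, the all-ones vector is in the kernel and 0 is an eigenvalue.

[0, 1, 1, 1, 1, 1, 1, 1, 1, 1, 11]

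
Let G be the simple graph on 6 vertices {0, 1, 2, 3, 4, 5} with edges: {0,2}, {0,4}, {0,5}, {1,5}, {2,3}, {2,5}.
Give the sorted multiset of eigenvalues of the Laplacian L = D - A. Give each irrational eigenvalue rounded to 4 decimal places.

[0, 0.6972, 0.6972, 2, 4.3028, 4.3028]

With the vertex order [0, 1, 2, 3, 4, 5], the degrees are [3, 1, 3, 1, 1, 3], giving D = diag(3, 1, 3, 1, 1, 3) and L = D - A. L is symmetric positive semidefinite, so every eigenvalue is real and nonnegative. The single zero eigenvalue shows the graph is connected.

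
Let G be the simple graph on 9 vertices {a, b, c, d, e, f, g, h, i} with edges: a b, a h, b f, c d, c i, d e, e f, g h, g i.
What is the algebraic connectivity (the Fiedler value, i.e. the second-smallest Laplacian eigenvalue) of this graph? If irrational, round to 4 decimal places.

0.4679

With the vertex order [a, b, c, d, e, f, g, h, i], the degrees are [2, 2, 2, 2, 2, 2, 2, 2, 2], giving D = diag(2, 2, 2, 2, 2, 2, 2, 2, 2) and L = D - A. The smallest Laplacian eigenvalue is always 0. The next one, lambda_2 = 0.4679, measures how hard the graph is to disconnect: larger values mean better connectivity. There is one zero in the spectrum, matching the 1 component.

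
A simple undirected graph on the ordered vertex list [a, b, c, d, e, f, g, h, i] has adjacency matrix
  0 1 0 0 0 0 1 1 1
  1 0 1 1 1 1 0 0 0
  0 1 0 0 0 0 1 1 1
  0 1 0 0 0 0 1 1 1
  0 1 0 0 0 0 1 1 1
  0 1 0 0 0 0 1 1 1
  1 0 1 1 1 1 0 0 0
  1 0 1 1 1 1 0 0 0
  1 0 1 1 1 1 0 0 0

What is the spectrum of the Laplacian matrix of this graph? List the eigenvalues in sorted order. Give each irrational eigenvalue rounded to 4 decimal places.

Reading degrees in the order [a, b, c, d, e, f, g, h, i] gives [4, 5, 4, 4, 4, 4, 5, 5, 5]; set D = diag(4, 5, 4, 4, 4, 4, 5, 5, 5) and form L = D - A. Diagonalising L (or applying a numerical eigensolver to the 9x9 matrix) gives the spectrum above. The eigenvalues sum to 40, which equals trace(L) = 2|E|. The largest eigenvalue, 9, is at most the vertex count 9.

[0, 4, 4, 4, 4, 5, 5, 5, 9]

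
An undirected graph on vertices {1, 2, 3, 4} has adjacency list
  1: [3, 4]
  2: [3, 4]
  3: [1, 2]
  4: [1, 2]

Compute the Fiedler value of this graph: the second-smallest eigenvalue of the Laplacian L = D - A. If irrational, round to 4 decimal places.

2

Each diagonal entry of L is the vertex degree and each off-diagonal entry is -1 where an edge is present, 0 otherwise; in the order [1, 2, 3, 4] the diagonal is [2, 2, 2, 2]. The smallest Laplacian eigenvalue is always 0. The next one, lambda_2 = 2, measures how hard the graph is to disconnect: larger values mean better connectivity. The eigenvalues sum to 8, which equals trace(L) = 2|E|.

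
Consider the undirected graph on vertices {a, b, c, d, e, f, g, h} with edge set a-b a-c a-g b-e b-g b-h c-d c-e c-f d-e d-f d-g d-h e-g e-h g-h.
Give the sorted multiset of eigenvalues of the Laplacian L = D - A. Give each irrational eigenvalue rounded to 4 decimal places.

Each diagonal entry of L is the vertex degree and each off-diagonal entry is -1 where an edge is present, 0 otherwise; in the order [a, b, c, d, e, f, g, h] the diagonal is [3, 4, 4, 5, 5, 2, 5, 4]. L is symmetric positive semidefinite, so every eigenvalue is real and nonnegative.

[0, 1.5505, 2.7857, 4, 5, 5.5392, 6.4495, 6.6751]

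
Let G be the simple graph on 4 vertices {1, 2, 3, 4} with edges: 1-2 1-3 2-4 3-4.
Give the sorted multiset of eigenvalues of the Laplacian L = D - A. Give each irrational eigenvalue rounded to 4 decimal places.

Each diagonal entry of L is the vertex degree and each off-diagonal entry is -1 where an edge is present, 0 otherwise; in the order [1, 2, 3, 4] the diagonal is [2, 2, 2, 2]. The multiplicity of 0 as a Laplacian eigenvalue equals the number of connected components. The largest eigenvalue, 4, is at most the vertex count 4.

[0, 2, 2, 4]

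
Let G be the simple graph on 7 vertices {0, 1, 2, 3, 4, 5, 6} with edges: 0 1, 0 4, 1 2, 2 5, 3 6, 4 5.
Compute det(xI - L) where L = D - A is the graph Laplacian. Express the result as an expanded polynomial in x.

Each diagonal entry of L is the vertex degree and each off-diagonal entry is -1 where an edge is present, 0 otherwise; in the order [0, 1, 2, 3, 4, 5, 6] the diagonal is [2, 2, 2, 1, 2, 2, 1]. Computing det(xI - L) by cofactor expansion (or equivalently via sum-over-permutations) gives x^7 - 12x^6 + 55x^5 - 120x^4 + 125x^3 - 50x^2. Since p(0) = det(-L) = 0, x divides p(x). The largest eigenvalue, 3.6180, is at most the vertex count 7. There are 2 zeros in the spectrum, matching the 2 components.

x^7 - 12x^6 + 55x^5 - 120x^4 + 125x^3 - 50x^2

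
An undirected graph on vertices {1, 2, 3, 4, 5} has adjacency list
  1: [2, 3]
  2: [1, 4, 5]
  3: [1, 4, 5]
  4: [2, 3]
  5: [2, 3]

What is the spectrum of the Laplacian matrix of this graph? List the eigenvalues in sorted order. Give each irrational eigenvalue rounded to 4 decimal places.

[0, 2, 2, 3, 5]

With the vertex order [1, 2, 3, 4, 5], the degrees are [2, 3, 3, 2, 2], giving D = diag(2, 3, 3, 2, 2) and L = D - A. Diagonalising L (or applying a numerical eigensolver to the 5x5 matrix) gives the spectrum above. The largest eigenvalue, 5, is at most the vertex count 5.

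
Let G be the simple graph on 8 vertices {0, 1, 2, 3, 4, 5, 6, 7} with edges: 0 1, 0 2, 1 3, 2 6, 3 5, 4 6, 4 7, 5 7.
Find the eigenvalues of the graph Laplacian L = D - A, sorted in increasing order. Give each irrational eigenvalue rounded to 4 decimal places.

[0, 0.5858, 0.5858, 2, 2, 3.4142, 3.4142, 4]

With the vertex order [0, 1, 2, 3, 4, 5, 6, 7], the degrees are [2, 2, 2, 2, 2, 2, 2, 2], giving D = diag(2, 2, 2, 2, 2, 2, 2, 2) and L = D - A. Since every row of L sums to 0, the all-ones vector is in the kernel and 0 is an eigenvalue. The single zero eigenvalue shows the graph is connected. There is one zero in the spectrum, matching the 1 component. The eigenvalues sum to 16, which equals trace(L) = 2|E|.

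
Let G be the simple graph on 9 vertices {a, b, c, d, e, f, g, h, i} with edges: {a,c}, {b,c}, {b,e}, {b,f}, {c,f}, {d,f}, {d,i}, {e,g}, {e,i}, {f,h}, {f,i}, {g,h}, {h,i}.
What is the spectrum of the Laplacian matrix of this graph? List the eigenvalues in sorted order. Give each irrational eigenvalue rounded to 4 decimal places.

Reading degrees in the order [a, b, c, d, e, f, g, h, i] gives [1, 3, 3, 2, 3, 5, 2, 3, 4]; set D = diag(1, 3, 3, 2, 3, 5, 2, 3, 4) and form L = D - A. Diagonalising L (or applying a numerical eigensolver to the 9x9 matrix) gives the spectrum above. The single zero eigenvalue shows the graph is connected. There is one zero in the spectrum, matching the 1 component.

[0, 0.5975, 1.3806, 1.9320, 2.7661, 3.2898, 4.3443, 5.4366, 6.2530]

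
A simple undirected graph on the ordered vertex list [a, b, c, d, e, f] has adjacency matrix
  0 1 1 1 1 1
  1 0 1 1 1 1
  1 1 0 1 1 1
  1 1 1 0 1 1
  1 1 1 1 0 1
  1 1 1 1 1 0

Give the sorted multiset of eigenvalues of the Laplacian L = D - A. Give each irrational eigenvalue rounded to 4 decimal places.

[0, 6, 6, 6, 6, 6]

Reading degrees in the order [a, b, c, d, e, f] gives [5, 5, 5, 5, 5, 5]; set D = diag(5, 5, 5, 5, 5, 5) and form L = D - A. The multiplicity of 0 as a Laplacian eigenvalue equals the number of connected components. The single zero eigenvalue shows the graph is connected. The eigenvalues sum to 30, which equals trace(L) = 2|E|.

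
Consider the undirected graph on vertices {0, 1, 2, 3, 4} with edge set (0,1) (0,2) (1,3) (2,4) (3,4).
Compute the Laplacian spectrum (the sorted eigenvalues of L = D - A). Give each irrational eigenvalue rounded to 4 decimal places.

Reading degrees in the order [0, 1, 2, 3, 4] gives [2, 2, 2, 2, 2]; set D = diag(2, 2, 2, 2, 2) and form L = D - A. Diagonalising L (or applying a numerical eigensolver to the 5x5 matrix) gives the spectrum above. The single zero eigenvalue shows the graph is connected. The eigenvalues sum to 10, which equals trace(L) = 2|E|. By the matrix-tree theorem the graph has (1/5) * product of the nonzero eigenvalues = 5 spanning trees.

[0, 1.3820, 1.3820, 3.6180, 3.6180]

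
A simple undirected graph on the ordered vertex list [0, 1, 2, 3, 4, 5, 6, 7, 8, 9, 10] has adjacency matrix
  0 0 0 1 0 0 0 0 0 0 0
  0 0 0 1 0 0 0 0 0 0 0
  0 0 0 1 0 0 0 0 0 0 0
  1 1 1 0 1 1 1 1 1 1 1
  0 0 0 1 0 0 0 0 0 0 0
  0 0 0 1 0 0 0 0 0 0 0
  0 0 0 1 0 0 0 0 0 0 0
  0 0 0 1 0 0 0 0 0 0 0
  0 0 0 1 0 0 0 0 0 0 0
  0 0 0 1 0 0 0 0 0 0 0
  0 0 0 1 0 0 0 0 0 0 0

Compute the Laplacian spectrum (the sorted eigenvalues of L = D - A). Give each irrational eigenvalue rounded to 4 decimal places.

[0, 1, 1, 1, 1, 1, 1, 1, 1, 1, 11]

With the vertex order [0, 1, 2, 3, 4, 5, 6, 7, 8, 9, 10], the degrees are [1, 1, 1, 10, 1, 1, 1, 1, 1, 1, 1], giving D = diag(1, 1, 1, 10, 1, 1, 1, 1, 1, 1, 1) and L = D - A. The multiplicity of 0 as a Laplacian eigenvalue equals the number of connected components. The single zero eigenvalue shows the graph is connected.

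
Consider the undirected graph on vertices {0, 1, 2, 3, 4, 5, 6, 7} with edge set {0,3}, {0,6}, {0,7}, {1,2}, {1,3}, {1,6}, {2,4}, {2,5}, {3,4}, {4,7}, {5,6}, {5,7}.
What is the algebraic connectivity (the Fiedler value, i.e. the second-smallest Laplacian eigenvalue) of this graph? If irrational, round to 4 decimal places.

2

Each diagonal entry of L is the vertex degree and each off-diagonal entry is -1 where an edge is present, 0 otherwise; in the order [0, 1, 2, 3, 4, 5, 6, 7] the diagonal is [3, 3, 3, 3, 3, 3, 3, 3]. Computing the eigenvalues of L and sorting gives [0, 2, 2, 2, 4, 4, 4, 6]. The Fiedler value lambda_2 = 2 is strictly positive, so the graph is connected. The eigenvalues sum to 24, which equals trace(L) = 2|E|.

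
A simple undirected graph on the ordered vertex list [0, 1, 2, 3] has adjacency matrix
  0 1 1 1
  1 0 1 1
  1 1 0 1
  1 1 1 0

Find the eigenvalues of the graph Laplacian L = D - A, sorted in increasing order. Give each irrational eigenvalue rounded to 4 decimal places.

[0, 4, 4, 4]

Reading degrees in the order [0, 1, 2, 3] gives [3, 3, 3, 3]; set D = diag(3, 3, 3, 3) and form L = D - A. Since every row of L sums to 0, the all-ones vector is in the kernel and 0 is an eigenvalue. There is one zero in the spectrum, matching the 1 component.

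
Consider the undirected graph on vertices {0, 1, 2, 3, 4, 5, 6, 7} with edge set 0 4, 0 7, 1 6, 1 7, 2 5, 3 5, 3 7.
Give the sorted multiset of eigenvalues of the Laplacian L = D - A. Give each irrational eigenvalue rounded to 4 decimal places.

[0, 0.2434, 0.3820, 1.1798, 2, 2.6180, 3.1386, 4.4383]

Each diagonal entry of L is the vertex degree and each off-diagonal entry is -1 where an edge is present, 0 otherwise; in the order [0, 1, 2, 3, 4, 5, 6, 7] the diagonal is [2, 2, 1, 2, 1, 2, 1, 3]. Since every row of L sums to 0, the all-ones vector is in the kernel and 0 is an eigenvalue. The largest eigenvalue, 4.4383, is at most the vertex count 8. The eigenvalues sum to 14, which equals trace(L) = 2|E|.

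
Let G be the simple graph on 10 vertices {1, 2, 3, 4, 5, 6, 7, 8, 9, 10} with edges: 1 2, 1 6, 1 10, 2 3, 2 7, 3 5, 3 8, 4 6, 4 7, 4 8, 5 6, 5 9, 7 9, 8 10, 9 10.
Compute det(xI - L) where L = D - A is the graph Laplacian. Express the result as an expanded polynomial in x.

Reading degrees in the order [1, 2, 3, 4, 5, 6, 7, 8, 9, 10] gives [3, 3, 3, 3, 3, 3, 3, 3, 3, 3]; set D = diag(3, 3, 3, 3, 3, 3, 3, 3, 3, 3) and form L = D - A. L has integer entries, so p(x) = det(xI - L) has integer coefficients. Expanding the determinant yields x^10 - 30x^9 + 390x^8 - 2880x^7 + 13305x^6 - 39882x^5 + 77640x^4 - 94800x^3 + 66000x^2 - 20000x. Since p(0) = det(-L) = 0, x divides p(x). By the matrix-tree theorem the graph has (1/10) * product of the nonzero eigenvalues = 2000 spanning trees.

x^10 - 30x^9 + 390x^8 - 2880x^7 + 13305x^6 - 39882x^5 + 77640x^4 - 94800x^3 + 66000x^2 - 20000x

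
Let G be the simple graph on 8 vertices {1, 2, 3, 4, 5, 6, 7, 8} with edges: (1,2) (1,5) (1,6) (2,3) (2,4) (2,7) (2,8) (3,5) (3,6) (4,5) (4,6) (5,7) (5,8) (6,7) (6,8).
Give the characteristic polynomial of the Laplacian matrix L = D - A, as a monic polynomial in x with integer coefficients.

x^8 - 30x^7 + 375x^6 - 2540x^5 + 10095x^4 - 23598x^3 + 30105x^2 - 16200x

Reading degrees in the order [1, 2, 3, 4, 5, 6, 7, 8] gives [3, 5, 3, 3, 5, 5, 3, 3]; set D = diag(3, 5, 3, 3, 5, 5, 3, 3) and form L = D - A. Computing det(xI - L) by cofactor expansion (or equivalently via sum-over-permutations) gives x^8 - 30x^7 + 375x^6 - 2540x^5 + 10095x^4 - 23598x^3 + 30105x^2 - 16200x. The constant term is 0 because L is singular (the all-ones vector lies in its kernel).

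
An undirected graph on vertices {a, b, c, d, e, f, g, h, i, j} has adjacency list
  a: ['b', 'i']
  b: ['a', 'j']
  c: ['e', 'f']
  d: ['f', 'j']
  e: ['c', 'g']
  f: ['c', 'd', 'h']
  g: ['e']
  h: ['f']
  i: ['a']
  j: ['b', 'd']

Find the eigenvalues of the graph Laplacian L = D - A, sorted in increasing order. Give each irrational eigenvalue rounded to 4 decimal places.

Reading degrees in the order [a, b, c, d, e, f, g, h, i, j] gives [2, 2, 2, 2, 2, 3, 1, 1, 1, 2]; set D = diag(2, 2, 2, 2, 2, 3, 1, 1, 1, 2) and form L = D - A. Since every row of L sums to 0, the all-ones vector is in the kernel and 0 is an eigenvalue. There is one zero in the spectrum, matching the 1 component. The eigenvalues sum to 18, which equals trace(L) = 2|E|.

[0, 0.1172, 0.3820, 0.7586, 1.3820, 1.6674, 2.6180, 3.0846, 3.6180, 4.3721]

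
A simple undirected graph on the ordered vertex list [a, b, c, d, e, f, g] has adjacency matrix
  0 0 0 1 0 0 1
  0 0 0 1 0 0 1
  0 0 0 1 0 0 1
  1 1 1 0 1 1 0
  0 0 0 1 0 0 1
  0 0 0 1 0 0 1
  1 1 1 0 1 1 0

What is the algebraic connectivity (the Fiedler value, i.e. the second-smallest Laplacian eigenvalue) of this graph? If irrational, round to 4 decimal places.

2

Reading degrees in the order [a, b, c, d, e, f, g] gives [2, 2, 2, 5, 2, 2, 5]; set D = diag(2, 2, 2, 5, 2, 2, 5) and form L = D - A. The smallest Laplacian eigenvalue is always 0. The next one, lambda_2 = 2, measures how hard the graph is to disconnect: larger values mean better connectivity. There is one zero in the spectrum, matching the 1 component.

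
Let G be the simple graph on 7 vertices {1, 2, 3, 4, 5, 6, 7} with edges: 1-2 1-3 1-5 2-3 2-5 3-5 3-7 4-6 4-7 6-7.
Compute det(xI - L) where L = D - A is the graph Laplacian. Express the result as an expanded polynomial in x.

x^7 - 20x^6 + 160x^5 - 646x^4 + 1349x^3 - 1288x^2 + 336x

Reading degrees in the order [1, 2, 3, 4, 5, 6, 7] gives [3, 3, 4, 2, 3, 2, 3]; set D = diag(3, 3, 4, 2, 3, 2, 3) and form L = D - A. Computing det(xI - L) by cofactor expansion (or equivalently via sum-over-permutations) gives x^7 - 20x^6 + 160x^5 - 646x^4 + 1349x^3 - 1288x^2 + 336x. The coefficient of x^6 equals -trace(L) = -20, matching the sum of degrees. The eigenvalues sum to 20, which equals trace(L) = 2|E|.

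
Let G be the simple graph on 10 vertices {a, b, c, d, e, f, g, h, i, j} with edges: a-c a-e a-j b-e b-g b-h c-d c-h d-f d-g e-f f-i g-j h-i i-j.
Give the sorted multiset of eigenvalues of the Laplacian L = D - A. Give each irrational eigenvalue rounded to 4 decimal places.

[0, 2, 2, 2, 2, 2, 5, 5, 5, 5]

With the vertex order [a, b, c, d, e, f, g, h, i, j], the degrees are [3, 3, 3, 3, 3, 3, 3, 3, 3, 3], giving D = diag(3, 3, 3, 3, 3, 3, 3, 3, 3, 3) and L = D - A. Since every row of L sums to 0, the all-ones vector is in the kernel and 0 is an eigenvalue. The single zero eigenvalue shows the graph is connected.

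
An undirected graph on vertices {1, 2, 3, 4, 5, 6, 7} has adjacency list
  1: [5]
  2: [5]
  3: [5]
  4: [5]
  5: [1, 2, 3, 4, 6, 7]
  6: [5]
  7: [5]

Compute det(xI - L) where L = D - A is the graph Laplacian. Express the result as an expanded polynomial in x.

With the vertex order [1, 2, 3, 4, 5, 6, 7], the degrees are [1, 1, 1, 1, 6, 1, 1], giving D = diag(1, 1, 1, 1, 6, 1, 1) and L = D - A. L has integer entries, so p(x) = det(xI - L) has integer coefficients. Expanding the determinant yields x^7 - 12x^6 + 45x^5 - 80x^4 + 75x^3 - 36x^2 + 7x. The coefficient of x^6 equals -trace(L) = -12, matching the sum of degrees.

x^7 - 12x^6 + 45x^5 - 80x^4 + 75x^3 - 36x^2 + 7x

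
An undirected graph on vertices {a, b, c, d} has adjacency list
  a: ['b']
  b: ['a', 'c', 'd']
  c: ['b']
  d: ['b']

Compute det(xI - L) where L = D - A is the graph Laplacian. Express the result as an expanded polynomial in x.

x^4 - 6x^3 + 9x^2 - 4x

With the vertex order [a, b, c, d], the degrees are [1, 3, 1, 1], giving D = diag(1, 3, 1, 1) and L = D - A. The eigenvalues of L are [0, 1, 1, 4]; the characteristic polynomial is the product of (x - lambda_i), which multiplies out to x^4 - 6x^3 + 9x^2 - 4x. Since p(0) = det(-L) = 0, x divides p(x). The eigenvalues sum to 6, which equals trace(L) = 2|E|. By the matrix-tree theorem the graph has (1/4) * product of the nonzero eigenvalues = 1 spanning tree.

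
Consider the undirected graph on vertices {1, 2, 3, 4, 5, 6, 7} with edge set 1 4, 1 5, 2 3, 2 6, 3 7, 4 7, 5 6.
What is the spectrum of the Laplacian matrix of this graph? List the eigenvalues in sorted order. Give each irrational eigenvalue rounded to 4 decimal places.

Reading degrees in the order [1, 2, 3, 4, 5, 6, 7] gives [2, 2, 2, 2, 2, 2, 2]; set D = diag(2, 2, 2, 2, 2, 2, 2) and form L = D - A. L is symmetric positive semidefinite, so every eigenvalue is real and nonnegative.

[0, 0.7530, 0.7530, 2.4450, 2.4450, 3.8019, 3.8019]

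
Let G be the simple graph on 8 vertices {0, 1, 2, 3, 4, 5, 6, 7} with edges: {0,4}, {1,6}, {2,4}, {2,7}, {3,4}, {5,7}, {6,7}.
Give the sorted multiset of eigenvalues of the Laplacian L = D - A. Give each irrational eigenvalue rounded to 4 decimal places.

With the vertex order [0, 1, 2, 3, 4, 5, 6, 7], the degrees are [1, 1, 2, 1, 3, 1, 2, 3], giving D = diag(1, 1, 2, 1, 3, 1, 2, 3) and L = D - A. Diagonalising L (or applying a numerical eigensolver to the 8x8 matrix) gives the spectrum above. The single zero eigenvalue shows the graph is connected. The eigenvalues sum to 14, which equals trace(L) = 2|E|. There is one zero in the spectrum, matching the 1 component.

[0, 0.2137, 0.6177, 1, 1.4977, 2.3537, 3.8408, 4.4763]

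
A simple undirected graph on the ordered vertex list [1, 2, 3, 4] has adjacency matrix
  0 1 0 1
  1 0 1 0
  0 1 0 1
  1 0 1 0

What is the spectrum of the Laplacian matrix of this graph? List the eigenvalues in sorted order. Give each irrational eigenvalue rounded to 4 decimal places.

Reading degrees in the order [1, 2, 3, 4] gives [2, 2, 2, 2]; set D = diag(2, 2, 2, 2) and form L = D - A. L is symmetric positive semidefinite, so every eigenvalue is real and nonnegative.

[0, 2, 2, 4]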